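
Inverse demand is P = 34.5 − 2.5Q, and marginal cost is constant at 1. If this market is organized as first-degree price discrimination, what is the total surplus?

Under first-degree price discrimination the firm charges each unit its demand price and produces up to where P = MC, i.e. Q = 13.4. Consumer surplus is zero; producer surplus equals total surplus.
TS = 224.45 (equal to competitive TS).

TS = 224.45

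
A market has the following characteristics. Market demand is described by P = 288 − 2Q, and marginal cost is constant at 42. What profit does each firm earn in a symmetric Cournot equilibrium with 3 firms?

Cournot with 3 identical firms: the symmetric best-response condition is 288 − 8q = 42. Each firm produces q = 30.75, total output Q = 92.25, price P = 103.5.
Each firm's profit = (103.5 − 42)·30.75 = 1891.125.

π_i = 1891.125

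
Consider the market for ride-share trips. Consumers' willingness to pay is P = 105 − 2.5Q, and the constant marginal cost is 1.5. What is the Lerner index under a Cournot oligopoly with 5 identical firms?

In a 5-firm Cournot equilibrium, symmetry and the first-order condition give q = (105 − 1.5)/(15) = 6.9. So Q = 34.5 and P = 18.75.
Lerner index = (P − MC)/P = (18.75 − 1.5)/18.75 = 0.92.

Lerner index = 0.92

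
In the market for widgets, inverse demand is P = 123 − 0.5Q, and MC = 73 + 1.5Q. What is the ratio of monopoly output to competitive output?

A monopolist chooses Q where MR = MC. MR = 123 − Q; setting this equal to 73 + 1.5Q gives Q = 20 and P = 113.
Competitive equilibrium sets price equal to marginal cost: 123 − 0.5Q = 73 + 1.5Q, so Q = 25 and P = 110.5.
Ratio Q_m/Q_c = 20/25 = 0.8.

Q_m/Q_c = 0.8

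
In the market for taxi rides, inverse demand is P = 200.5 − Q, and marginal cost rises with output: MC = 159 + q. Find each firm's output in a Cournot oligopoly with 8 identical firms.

Cournot with 8 identical firms: the symmetric best-response condition is 200.5 − 9q = 159 + q. Each firm produces q = 4.15, total output Q = 33.2, price P = 167.3.

q_i = 4.15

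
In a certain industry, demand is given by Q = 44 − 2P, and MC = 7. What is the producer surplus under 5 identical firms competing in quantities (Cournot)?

PS = 62.5

Inverting demand: P = 22 − 0.5Q.
In a 5-firm Cournot equilibrium, symmetry and the first-order condition give q = (22 − 7)/(3) = 5. So Q = 25 and P = 9.5.
PS = (9.5 − 7)·25 = 62.5.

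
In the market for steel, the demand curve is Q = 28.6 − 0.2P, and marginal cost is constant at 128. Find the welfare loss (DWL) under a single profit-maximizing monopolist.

DWL = 5.625

Inverting demand: P = 143 − 5Q.
Competitive firms price at marginal cost: P = 128, giving Q = 3.
The monopolist equates marginal revenue to marginal cost: 143 − 10Q = 128, so Q = 1.5. From demand, P = 135.5.
DWL is the triangle between Q = 1.5 and Q = 3: ½·(3 − 1.5)·(135.5 − 128) = 5.625.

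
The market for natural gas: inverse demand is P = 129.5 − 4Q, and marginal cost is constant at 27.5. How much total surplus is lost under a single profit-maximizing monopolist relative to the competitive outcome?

DWL = 325.125

Perfect competition: P = MC = 27.5, so 129.5 − 4Q = 27.5 and Q = 25.5.
A monopolist chooses Q where MR = MC. MR = 129.5 − 8Q; setting this equal to 27.5 gives Q = 12.75 and P = 78.5.
DWL is the triangle between Q = 12.75 and Q = 25.5: ½·(25.5 − 12.75)·(78.5 − 27.5) = 325.125.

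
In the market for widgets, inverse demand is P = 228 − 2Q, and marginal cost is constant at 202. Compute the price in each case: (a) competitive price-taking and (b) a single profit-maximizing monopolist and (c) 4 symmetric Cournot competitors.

Competition: P = 202; Monopoly: P = 215; Cournot: P = 207.2

Competitive firms price at marginal cost: P = 202, giving Q = 13.
A monopolist chooses Q where MR = MC. MR = 228 − 4Q; setting this equal to 202 gives Q = 6.5 and P = 215.
Cournot with 4 identical firms: the symmetric best-response condition is 228 − 10q = 202. Each firm produces q = 2.6, total output Q = 10.4, price P = 207.2.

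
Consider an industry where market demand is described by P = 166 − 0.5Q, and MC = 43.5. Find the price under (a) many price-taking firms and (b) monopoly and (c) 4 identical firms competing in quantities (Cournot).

Competition: P = 43.5; Monopoly: P = 104.75; Cournot: P = 68

Competitive firms price at marginal cost: P = 43.5, giving Q = 245.
Monopoly sets MR = MC: 166 − Q = 43.5 ⇒ Q = 122.5, P = 166 − 0.5·122.5 = 104.75.
In a 4-firm Cournot equilibrium, symmetry and the first-order condition give q = (166 − 43.5)/(2.5) = 49. So Q = 196 and P = 68.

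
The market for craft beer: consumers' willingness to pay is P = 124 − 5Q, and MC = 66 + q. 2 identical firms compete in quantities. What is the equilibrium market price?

P = 87.75

In a 2-firm Cournot equilibrium, symmetry and the first-order condition give q = (124 − 66)/(16) = 3.625. So Q = 7.25 and P = 87.75.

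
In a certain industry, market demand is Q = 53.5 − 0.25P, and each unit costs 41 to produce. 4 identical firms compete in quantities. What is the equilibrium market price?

Inverting demand: P = 214 − 4Q.
With 4 symmetric Cournot firms, each firm's FOC gives 214 − 20q = 41, so q = 8.65, Q = 4·8.65 = 34.6, and P = 75.6.

P = 75.6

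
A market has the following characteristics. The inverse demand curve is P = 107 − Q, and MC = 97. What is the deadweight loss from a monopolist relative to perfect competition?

Competitive firms price at marginal cost: P = 97, giving Q = 10.
A monopolist chooses Q where MR = MC. MR = 107 − 2Q; setting this equal to 97 gives Q = 5 and P = 102.
DWL is the triangle between Q = 5 and Q = 10: ½·(10 − 5)·(102 − 97) = 12.5.

DWL = 12.5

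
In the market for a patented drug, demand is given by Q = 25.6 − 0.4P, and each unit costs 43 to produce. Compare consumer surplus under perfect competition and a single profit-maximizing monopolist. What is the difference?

Inverting demand: P = 64 − 2.5Q.
Competitive firms price at marginal cost: P = 43, giving Q = 8.4.
CS = ½·(64 − 43)·8.4 = 88.2.
The monopolist equates marginal revenue to marginal cost: 64 − 5Q = 43, so Q = 4.2. From demand, P = 53.5.
CS = ½·(64 − 53.5)·4.2 = 22.05.
Change in consumer surplus: 22.05 − 88.2 = −66.15.

CS falls by 66.15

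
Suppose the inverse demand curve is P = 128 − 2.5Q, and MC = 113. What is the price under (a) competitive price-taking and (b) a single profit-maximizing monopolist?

Competition: P = 113; Monopoly: P = 120.5

Under competition P = MC = 113, so Q = (128 − 113)/2.5 = 6.
A monopolist chooses Q where MR = MC. MR = 128 − 5Q; setting this equal to 113 gives Q = 3 and P = 120.5.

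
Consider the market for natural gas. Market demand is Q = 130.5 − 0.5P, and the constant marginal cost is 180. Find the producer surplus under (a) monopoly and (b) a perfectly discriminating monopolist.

Inverting demand: P = 261 − 2Q.
Monopoly sets MR = MC: 261 − 4Q = 180 ⇒ Q = 20.25, P = 261 − 2·20.25 = 220.5.
PS = (220.5 − 180)·20.25 = 820.125.
With perfect price discrimination, output is the efficient level Q = 40.5 (where demand meets MC), but every buyer pays their willingness to pay: CS = 0 and PS = total surplus.
PS = ½·(261 − 180)·40.5 = 1640.25.

Monopoly: PS = 820.125; Perfect PD: PS = 1640.25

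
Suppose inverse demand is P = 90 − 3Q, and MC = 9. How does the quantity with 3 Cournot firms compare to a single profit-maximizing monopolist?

In a 3-firm Cournot equilibrium, symmetry and the first-order condition give q = (90 − 9)/(12) = 6.75. So Q = 20.25 and P = 29.25.
A monopolist chooses Q where MR = MC. MR = 90 − 6Q; setting this equal to 9 gives Q = 13.5 and P = 49.5.

Cournot: Q = 20.25; Monopoly: Q = 13.5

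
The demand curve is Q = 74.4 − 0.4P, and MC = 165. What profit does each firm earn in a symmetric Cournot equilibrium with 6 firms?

π_i = 3.6

Inverting demand: P = 186 − 2.5Q.
With 6 symmetric Cournot firms, each firm's FOC gives 186 − 17.5q = 165, so q = 1.2, Q = 6·1.2 = 7.2, and P = 168.
Each firm's profit = (168 − 165)·1.2 = 3.6.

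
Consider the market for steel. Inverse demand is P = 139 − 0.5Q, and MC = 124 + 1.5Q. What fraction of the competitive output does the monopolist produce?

The monopolist equates marginal revenue to marginal cost: 139 − Q = 124 + 1.5Q, so Q = 6. From demand, P = 136.
Competitive equilibrium sets price equal to marginal cost: 139 − 0.5Q = 124 + 1.5Q, so Q = 7.5 and P = 135.25.
Ratio Q_m/Q_c = 6/7.5 = 0.8.

Q_m/Q_c = 0.8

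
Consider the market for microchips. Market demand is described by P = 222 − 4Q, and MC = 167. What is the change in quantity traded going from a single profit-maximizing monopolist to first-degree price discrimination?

Q rises by 6.875

A monopolist chooses Q where MR = MC. MR = 222 − 8Q; setting this equal to 167 gives Q = 6.875 and P = 194.5.
With perfect price discrimination, output is the efficient level Q = 13.75 (where demand meets MC), but every buyer pays their willingness to pay: CS = 0 and PS = total surplus.
Change in quantity traded: 13.75 − 6.875 = 6.875.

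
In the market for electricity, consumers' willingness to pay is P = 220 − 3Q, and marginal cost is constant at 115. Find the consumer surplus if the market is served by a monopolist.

The monopolist equates marginal revenue to marginal cost: 220 − 6Q = 115, so Q = 17.5. From demand, P = 167.5.
CS = ½·(220 − 167.5)·17.5 = 459.375.

CS = 459.375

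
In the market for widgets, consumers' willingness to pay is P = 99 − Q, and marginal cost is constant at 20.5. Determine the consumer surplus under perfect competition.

Competitive firms price at marginal cost: P = 20.5, giving Q = 78.5.
CS = ½·(99 − 20.5)·78.5 = 3081.125.

CS = 3081.125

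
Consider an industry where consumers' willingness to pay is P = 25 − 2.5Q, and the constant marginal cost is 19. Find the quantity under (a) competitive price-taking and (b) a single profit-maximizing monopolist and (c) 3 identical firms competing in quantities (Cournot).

Competitive firms price at marginal cost: P = 19, giving Q = 2.4.
The monopolist equates marginal revenue to marginal cost: 25 − 5Q = 19, so Q = 1.2. From demand, P = 22.
With 3 symmetric Cournot firms, each firm's FOC gives 25 − 10q = 19, so q = 0.6, Q = 3·0.6 = 1.8, and P = 20.5.

Competition: Q = 2.4; Monopoly: Q = 1.2; Cournot: Q = 1.8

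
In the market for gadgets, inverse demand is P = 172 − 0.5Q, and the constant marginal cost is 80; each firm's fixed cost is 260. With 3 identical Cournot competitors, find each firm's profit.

With 3 symmetric Cournot firms, each firm's FOC gives 172 − 2q = 80, so q = 46, Q = 3·46 = 138, and P = 103.
Each firm's profit = (103 − 80)·46 − 260 = 798.

π_i = 798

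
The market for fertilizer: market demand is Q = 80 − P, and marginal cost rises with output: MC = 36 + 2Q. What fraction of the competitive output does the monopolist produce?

Inverting demand: P = 80 − Q.
A monopolist chooses Q where MR = MC. MR = 80 − 2Q; setting this equal to 36 + 2Q gives Q = 11 and P = 69.
Under competition P = MC: 80 − Q = 36 + 2Q ⇒ Q = 44/3, P = 196/3.
Ratio Q_m/Q_c = 11/(44/3) = 0.75.

Q_m/Q_c = 0.75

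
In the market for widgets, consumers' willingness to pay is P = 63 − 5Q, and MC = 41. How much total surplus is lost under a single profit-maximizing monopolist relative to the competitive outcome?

Competitive firms price at marginal cost: P = 41, giving Q = 4.4.
A monopolist chooses Q where MR = MC. MR = 63 − 10Q; setting this equal to 41 gives Q = 2.2 and P = 52.
DWL is the triangle between Q = 2.2 and Q = 4.4: ½·(4.4 − 2.2)·(52 − 41) = 12.1.

DWL = 12.1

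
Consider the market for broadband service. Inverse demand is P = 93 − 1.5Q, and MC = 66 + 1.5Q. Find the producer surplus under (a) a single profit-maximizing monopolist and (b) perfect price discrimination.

Monopoly: PS = 81; Perfect PD: PS = 121.5

The monopolist equates marginal revenue to marginal cost: 93 − 3Q = 66 + 1.5Q, so Q = 6. From demand, P = 84.
PS = P·Q − VC(Q) = 84·6 − (66·6 + ½·1.5·6²) = 81.
With perfect price discrimination, output is the efficient level Q = 9 (where demand meets MC), but every buyer pays their willingness to pay: CS = 0 and PS = total surplus.
PS = ½·(93 − 66)·9 = 121.5.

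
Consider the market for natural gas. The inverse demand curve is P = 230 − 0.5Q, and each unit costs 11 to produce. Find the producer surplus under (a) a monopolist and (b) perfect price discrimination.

A monopolist chooses Q where MR = MC. MR = 230 − Q; setting this equal to 11 gives Q = 219 and P = 120.5.
PS = (120.5 − 11)·219 = 23980.5.
Under first-degree price discrimination the firm charges each unit its demand price and produces up to where P = MC, i.e. Q = 438. Consumer surplus is zero; producer surplus equals total surplus.
PS = ½·(230 − 11)·438 = 47961.

Monopoly: PS = 23980.5; Perfect PD: PS = 47961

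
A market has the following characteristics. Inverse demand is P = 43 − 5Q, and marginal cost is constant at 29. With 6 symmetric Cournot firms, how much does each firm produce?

Cournot with 6 identical firms: the symmetric best-response condition is 43 − 35q = 29. Each firm produces q = 0.4, total output Q = 2.4, price P = 31.

q_i = 0.4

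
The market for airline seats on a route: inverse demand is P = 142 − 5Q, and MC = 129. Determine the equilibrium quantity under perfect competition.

Perfect competition: P = MC = 129, so 142 − 5Q = 129 and Q = 2.6.

Q = 2.6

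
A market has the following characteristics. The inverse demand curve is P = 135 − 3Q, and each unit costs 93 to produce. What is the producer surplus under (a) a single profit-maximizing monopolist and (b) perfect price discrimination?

The monopolist equates marginal revenue to marginal cost: 135 − 6Q = 93, so Q = 7. From demand, P = 114.
PS = (114 − 93)·7 = 147.
With perfect price discrimination, output is the efficient level Q = 14 (where demand meets MC), but every buyer pays their willingness to pay: CS = 0 and PS = total surplus.
PS = ½·(135 − 93)·14 = 294.

Monopoly: PS = 147; Perfect PD: PS = 294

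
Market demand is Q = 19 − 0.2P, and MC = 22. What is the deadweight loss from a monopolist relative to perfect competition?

DWL = 133.225

Inverting demand: P = 95 − 5Q.
Competitive firms price at marginal cost: P = 22, giving Q = 14.6.
A monopolist chooses Q where MR = MC. MR = 95 − 10Q; setting this equal to 22 gives Q = 7.3 and P = 58.5.
DWL is the triangle between Q = 7.3 and Q = 14.6: ½·(14.6 − 7.3)·(58.5 − 22) = 133.225.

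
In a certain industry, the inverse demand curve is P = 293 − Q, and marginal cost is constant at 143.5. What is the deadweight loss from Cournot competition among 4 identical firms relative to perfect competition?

DWL = 447.005

Under competition P = MC = 143.5, so Q = (293 − 143.5)/1 = 149.5.
With 4 symmetric Cournot firms, each firm's FOC gives 293 − 5q = 143.5, so q = 29.9, Q = 4·29.9 = 119.6, and P = 173.4.
DWL is the triangle between Q = 119.6 and Q = 149.5: ½·(149.5 − 119.6)·(173.4 − 143.5) = 447.005.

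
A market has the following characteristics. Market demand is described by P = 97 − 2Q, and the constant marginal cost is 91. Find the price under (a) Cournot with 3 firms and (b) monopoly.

Cournot with 3 identical firms: the symmetric best-response condition is 97 − 8q = 91. Each firm produces q = 0.75, total output Q = 2.25, price P = 92.5.
A monopolist chooses Q where MR = MC. MR = 97 − 4Q; setting this equal to 91 gives Q = 1.5 and P = 94.

Cournot: P = 92.5; Monopoly: P = 94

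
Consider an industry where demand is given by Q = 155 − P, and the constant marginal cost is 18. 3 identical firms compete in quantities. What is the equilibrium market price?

P = 52.25

Inverting demand: P = 155 − Q.
Cournot with 3 identical firms: the symmetric best-response condition is 155 − 4q = 18. Each firm produces q = 34.25, total output Q = 102.75, price P = 52.25.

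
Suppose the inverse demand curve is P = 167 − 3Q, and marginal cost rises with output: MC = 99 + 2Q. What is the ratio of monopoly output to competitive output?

A monopolist chooses Q where MR = MC. MR = 167 − 6Q; setting this equal to 99 + 2Q gives Q = 8.5 and P = 141.5.
Under competition P = MC: 167 − 3Q = 99 + 2Q ⇒ Q = 13.6, P = 126.2.
Ratio Q_m/Q_c = 8.5/13.6 = 0.625.

Q_m/Q_c = 0.625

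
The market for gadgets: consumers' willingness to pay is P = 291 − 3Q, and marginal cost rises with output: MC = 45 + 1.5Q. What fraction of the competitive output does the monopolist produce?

The monopolist equates marginal revenue to marginal cost: 291 − 6Q = 45 + 1.5Q, so Q = 32.8. From demand, P = 192.6.
Under competition P = MC: 291 − 3Q = 45 + 1.5Q ⇒ Q = 164/3, P = 127.
Ratio Q_m/Q_c = 32.8/(164/3) = 0.6.

Q_m/Q_c = 0.6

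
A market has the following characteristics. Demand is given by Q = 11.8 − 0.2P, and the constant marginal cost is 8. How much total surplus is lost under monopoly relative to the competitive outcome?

Inverting demand: P = 59 − 5Q.
Under competition P = MC = 8, so Q = (59 − 8)/5 = 10.2.
A monopolist chooses Q where MR = MC. MR = 59 − 10Q; setting this equal to 8 gives Q = 5.1 and P = 33.5.
DWL is the triangle between Q = 5.1 and Q = 10.2: ½·(10.2 − 5.1)·(33.5 − 8) = 65.025.

DWL = 65.025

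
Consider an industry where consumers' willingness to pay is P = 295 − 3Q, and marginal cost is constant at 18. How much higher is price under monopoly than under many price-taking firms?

Competitive firms price at marginal cost: P = 18, giving Q = 277/3.
A monopolist chooses Q where MR = MC. MR = 295 − 6Q; setting this equal to 18 gives Q = 277/6 and P = 156.5.
Change in price: 156.5 − 18 = 138.5.

P rises by 138.5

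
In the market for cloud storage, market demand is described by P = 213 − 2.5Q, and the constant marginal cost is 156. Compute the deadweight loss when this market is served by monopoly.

DWL = 162.45

Under competition P = MC = 156, so Q = (213 − 156)/2.5 = 22.8.
Monopoly sets MR = MC: 213 − 5Q = 156 ⇒ Q = 11.4, P = 213 − 2.5·11.4 = 184.5.
DWL is the triangle between Q = 11.4 and Q = 22.8: ½·(22.8 − 11.4)·(184.5 − 156) = 162.45.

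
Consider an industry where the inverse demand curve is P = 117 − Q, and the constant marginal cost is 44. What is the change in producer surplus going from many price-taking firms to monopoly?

Competitive firms price at marginal cost: P = 44, giving Q = 73.
PS = (44 − 44)·73 = 0.
Monopoly sets MR = MC: 117 − 2Q = 44 ⇒ Q = 36.5, P = 117 − 36.5 = 80.5.
PS = (80.5 − 44)·36.5 = 1332.25.
Change in producer surplus: 1332.25 − 0 = 1332.25.

PS rises by 1332.25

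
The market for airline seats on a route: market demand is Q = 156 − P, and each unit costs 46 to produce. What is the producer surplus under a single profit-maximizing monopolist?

Inverting demand: P = 156 − Q.
The monopolist equates marginal revenue to marginal cost: 156 − 2Q = 46, so Q = 55. From demand, P = 101.
PS = (101 − 46)·55 = 3025.

PS = 3025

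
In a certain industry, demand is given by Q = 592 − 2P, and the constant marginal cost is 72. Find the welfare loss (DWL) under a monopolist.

Inverting demand: P = 296 − 0.5Q.
Perfect competition: P = MC = 72, so 296 − 0.5Q = 72 and Q = 448.
A monopolist chooses Q where MR = MC. MR = 296 − Q; setting this equal to 72 gives Q = 224 and P = 184.
DWL is the triangle between Q = 224 and Q = 448: ½·(448 − 224)·(184 − 72) = 12544.

DWL = 12544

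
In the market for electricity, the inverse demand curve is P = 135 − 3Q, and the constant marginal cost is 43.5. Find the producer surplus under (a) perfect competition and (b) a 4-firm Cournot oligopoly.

Competition: PS = 0; Cournot: PS = 446.52

Competitive firms price at marginal cost: P = 43.5, giving Q = 30.5.
PS = (43.5 − 43.5)·30.5 = 0.
With 4 symmetric Cournot firms, each firm's FOC gives 135 − 15q = 43.5, so q = 6.1, Q = 4·6.1 = 24.4, and P = 61.8.
PS = (61.8 − 43.5)·24.4 = 446.52.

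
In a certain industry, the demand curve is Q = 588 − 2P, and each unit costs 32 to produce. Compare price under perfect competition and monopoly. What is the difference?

Inverting demand: P = 294 − 0.5Q.
Competitive firms price at marginal cost: P = 32, giving Q = 524.
A monopolist chooses Q where MR = MC. MR = 294 − Q; setting this equal to 32 gives Q = 262 and P = 163.
Change in price: 163 − 32 = 131.

Price rises by 131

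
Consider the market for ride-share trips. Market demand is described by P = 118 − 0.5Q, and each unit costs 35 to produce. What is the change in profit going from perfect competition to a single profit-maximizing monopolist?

Competitive firms price at marginal cost: P = 35, giving Q = 166.
Profit = (35 − 35)·166 = 0.
A monopolist chooses Q where MR = MC. MR = 118 − Q; setting this equal to 35 gives Q = 83 and P = 76.5.
Profit = (76.5 − 35)·83 = 3444.5.
Change in profit: 3444.5 − 0 = 3444.5.

Profit rises by 3444.5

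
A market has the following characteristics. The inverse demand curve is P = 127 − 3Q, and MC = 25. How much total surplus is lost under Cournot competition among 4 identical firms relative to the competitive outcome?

Under competition P = MC = 25, so Q = (127 − 25)/3 = 34.
Cournot with 4 identical firms: the symmetric best-response condition is 127 − 15q = 25. Each firm produces q = 6.8, total output Q = 27.2, price P = 45.4.
DWL is the triangle between Q = 27.2 and Q = 34: ½·(34 − 27.2)·(45.4 − 25) = 69.36.

DWL = 69.36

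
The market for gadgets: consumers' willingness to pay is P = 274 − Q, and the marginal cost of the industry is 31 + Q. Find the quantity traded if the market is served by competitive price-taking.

Q = 121.5

Under competition P = MC: 274 − Q = 31 + Q ⇒ Q = 121.5, P = 152.5.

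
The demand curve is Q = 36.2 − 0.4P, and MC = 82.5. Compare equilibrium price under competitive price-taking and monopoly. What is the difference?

P rises by 4

Inverting demand: P = 90.5 − 2.5Q.
Perfect competition: P = MC = 82.5, so 90.5 − 2.5Q = 82.5 and Q = 3.2.
A monopolist chooses Q where MR = MC. MR = 90.5 − 5Q; setting this equal to 82.5 gives Q = 1.6 and P = 86.5.
Change in equilibrium price: 86.5 − 82.5 = 4.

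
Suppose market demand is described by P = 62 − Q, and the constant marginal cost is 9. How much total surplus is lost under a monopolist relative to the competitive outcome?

DWL = 351.125

Competitive firms price at marginal cost: P = 9, giving Q = 53.
Monopoly sets MR = MC: 62 − 2Q = 9 ⇒ Q = 26.5, P = 62 − 26.5 = 35.5.
DWL is the triangle between Q = 26.5 and Q = 53: ½·(53 − 26.5)·(35.5 − 9) = 351.125.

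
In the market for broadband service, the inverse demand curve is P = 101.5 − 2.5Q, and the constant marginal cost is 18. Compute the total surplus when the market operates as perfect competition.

TS = 1394.45

Under competition P = MC = 18, so Q = (101.5 − 18)/2.5 = 33.4.
CS = ½·(101.5 − 18)·33.4 = 1394.45; PS = (18 − 18)·33.4 = 0; TS = 1394.45.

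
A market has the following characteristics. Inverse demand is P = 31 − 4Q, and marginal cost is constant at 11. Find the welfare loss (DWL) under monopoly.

Under competition P = MC = 11, so Q = (31 − 11)/4 = 5.
The monopolist equates marginal revenue to marginal cost: 31 − 8Q = 11, so Q = 2.5. From demand, P = 21.
DWL is the triangle between Q = 2.5 and Q = 5: ½·(5 − 2.5)·(21 − 11) = 12.5.

DWL = 12.5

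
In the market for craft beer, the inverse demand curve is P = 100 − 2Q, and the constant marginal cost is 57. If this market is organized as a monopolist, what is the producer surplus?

The monopolist equates marginal revenue to marginal cost: 100 − 4Q = 57, so Q = 10.75. From demand, P = 78.5.
PS = (78.5 − 57)·10.75 = 231.125.

PS = 231.125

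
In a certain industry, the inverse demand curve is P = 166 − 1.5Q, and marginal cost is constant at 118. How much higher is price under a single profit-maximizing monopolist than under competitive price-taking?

Under competition P = MC = 118, so Q = (166 − 118)/1.5 = 32.
The monopolist equates marginal revenue to marginal cost: 166 − 3Q = 118, so Q = 16. From demand, P = 142.
Change in price: 142 − 118 = 24.

Price rises by 24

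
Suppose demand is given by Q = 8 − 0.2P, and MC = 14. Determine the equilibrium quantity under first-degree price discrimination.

Inverting demand: P = 40 − 5Q.
With perfect price discrimination, output is the efficient level Q = 5.2 (where demand meets MC), but every buyer pays their willingness to pay: CS = 0 and PS = total surplus.

Q = 5.2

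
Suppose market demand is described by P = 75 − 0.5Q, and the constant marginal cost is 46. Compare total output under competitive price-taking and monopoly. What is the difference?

Competitive firms price at marginal cost: P = 46, giving Q = 58.
A monopolist chooses Q where MR = MC. MR = 75 − Q; setting this equal to 46 gives Q = 29 and P = 60.5.
Change in total output: 29 − 58 = −29.

Total output falls by 29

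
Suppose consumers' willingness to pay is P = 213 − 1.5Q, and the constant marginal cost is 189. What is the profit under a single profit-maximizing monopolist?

Monopoly sets MR = MC: 213 − 3Q = 189 ⇒ Q = 8, P = 213 − 1.5·8 = 201.
Profit = (201 − 189)·8 = 96.

Profit = 96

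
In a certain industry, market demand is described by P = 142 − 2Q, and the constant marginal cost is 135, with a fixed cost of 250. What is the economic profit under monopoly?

Monopoly sets MR = MC: 142 − 4Q = 135 ⇒ Q = 1.75, P = 142 − 2·1.75 = 138.5.
Profit = (138.5 − 135)·1.75 − 250 = −243.875.

Profit = −243.875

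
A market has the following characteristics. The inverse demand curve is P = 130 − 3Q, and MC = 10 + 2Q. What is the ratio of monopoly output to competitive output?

Monopoly sets MR = MC: 130 − 6Q = 10 + 2Q ⇒ Q = 15, P = 130 − 3·15 = 85.
Competitive equilibrium sets price equal to marginal cost: 130 − 3Q = 10 + 2Q, so Q = 24 and P = 58.
Ratio Q_m/Q_c = 15/24 = 0.625.

Q_m/Q_c = 0.625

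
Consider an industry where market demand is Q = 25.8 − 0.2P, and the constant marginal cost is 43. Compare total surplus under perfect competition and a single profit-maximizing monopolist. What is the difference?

Total surplus falls by 184.9

Inverting demand: P = 129 − 5Q.
Under competition P = MC = 43, so Q = (129 − 43)/5 = 17.2.
CS = ½·(129 − 43)·17.2 = 739.6; PS = (43 − 43)·17.2 = 0; TS = 739.6.
Monopoly sets MR = MC: 129 − 10Q = 43 ⇒ Q = 8.6, P = 129 − 5·8.6 = 86.
CS = ½·(129 − 86)·8.6 = 184.9; PS = (86 − 43)·8.6 = 369.8; TS = 554.7.
Change in total surplus: 554.7 − 739.6 = −184.9.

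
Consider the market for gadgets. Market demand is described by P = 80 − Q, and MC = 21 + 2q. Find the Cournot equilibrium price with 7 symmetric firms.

P = 38.7

Cournot with 7 identical firms: the symmetric best-response condition is 80 − 8q = 21 + 2q. Each firm produces q = 5.9, total output Q = 41.3, price P = 38.7.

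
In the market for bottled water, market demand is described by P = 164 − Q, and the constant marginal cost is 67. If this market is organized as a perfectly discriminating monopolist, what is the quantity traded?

Q = 97

Under first-degree price discrimination the firm charges each unit its demand price and produces up to where P = MC, i.e. Q = 97. Consumer surplus is zero; producer surplus equals total surplus.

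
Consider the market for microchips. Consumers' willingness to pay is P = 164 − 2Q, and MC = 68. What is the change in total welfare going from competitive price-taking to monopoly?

Under competition P = MC = 68, so Q = (164 − 68)/2 = 48.
CS = ½·(164 − 68)·48 = 2304; PS = (68 − 68)·48 = 0; TS = 2304.
The monopolist equates marginal revenue to marginal cost: 164 − 4Q = 68, so Q = 24. From demand, P = 116.
CS = ½·(164 − 116)·24 = 576; PS = (116 − 68)·24 = 1152; TS = 1728.
Change in total welfare: 1728 − 2304 = −576.

TS falls by 576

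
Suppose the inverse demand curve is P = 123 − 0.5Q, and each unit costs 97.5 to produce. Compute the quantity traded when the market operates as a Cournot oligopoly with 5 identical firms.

Q = 42.5

Cournot with 5 identical firms: the symmetric best-response condition is 123 − 3q = 97.5. Each firm produces q = 8.5, total output Q = 42.5, price P = 101.75.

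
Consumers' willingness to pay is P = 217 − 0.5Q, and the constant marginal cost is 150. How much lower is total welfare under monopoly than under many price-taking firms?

Competitive firms price at marginal cost: P = 150, giving Q = 134.
CS = ½·(217 − 150)·134 = 4489; PS = (150 − 150)·134 = 0; TS = 4489.
The monopolist equates marginal revenue to marginal cost: 217 − Q = 150, so Q = 67. From demand, P = 183.5.
CS = ½·(217 − 183.5)·67 = 1122.25; PS = (183.5 − 150)·67 = 2244.5; TS = 3366.75.
Change in total welfare: 3366.75 − 4489 = −1122.25.

TS falls by 1122.25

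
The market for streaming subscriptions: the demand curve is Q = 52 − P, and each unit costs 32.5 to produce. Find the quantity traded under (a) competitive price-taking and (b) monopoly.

Inverting demand: P = 52 − Q.
Competitive firms price at marginal cost: P = 32.5, giving Q = 19.5.
The monopolist equates marginal revenue to marginal cost: 52 − 2Q = 32.5, so Q = 9.75. From demand, P = 42.25.

Competition: Q = 19.5; Monopoly: Q = 9.75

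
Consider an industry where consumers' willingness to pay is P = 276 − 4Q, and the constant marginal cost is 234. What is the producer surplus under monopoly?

The monopolist equates marginal revenue to marginal cost: 276 − 8Q = 234, so Q = 5.25. From demand, P = 255.
PS = (255 − 234)·5.25 = 110.25.

PS = 110.25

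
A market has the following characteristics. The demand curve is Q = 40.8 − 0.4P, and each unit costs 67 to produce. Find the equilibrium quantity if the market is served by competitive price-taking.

Q = 14

Inverting demand: P = 102 − 2.5Q.
Under competition P = MC = 67, so Q = (102 − 67)/2.5 = 14.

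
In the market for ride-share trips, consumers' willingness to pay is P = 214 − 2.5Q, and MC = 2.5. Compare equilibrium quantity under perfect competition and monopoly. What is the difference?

Q falls by 42.3

Competitive firms price at marginal cost: P = 2.5, giving Q = 84.6.
The monopolist equates marginal revenue to marginal cost: 214 − 5Q = 2.5, so Q = 42.3. From demand, P = 108.25.
Change in equilibrium quantity: 42.3 − 84.6 = −42.3.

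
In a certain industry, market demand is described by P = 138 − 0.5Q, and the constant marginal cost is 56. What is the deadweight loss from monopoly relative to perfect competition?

Under competition P = MC = 56, so Q = (138 − 56)/0.5 = 164.
The monopolist equates marginal revenue to marginal cost: 138 − Q = 56, so Q = 82. From demand, P = 97.
DWL is the triangle between Q = 82 and Q = 164: ½·(164 − 82)·(97 − 56) = 1681.

DWL = 1681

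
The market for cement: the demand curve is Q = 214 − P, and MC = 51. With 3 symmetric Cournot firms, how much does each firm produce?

q_i = 40.75

Inverting demand: P = 214 − Q.
Cournot with 3 identical firms: the symmetric best-response condition is 214 − 4q = 51. Each firm produces q = 40.75, total output Q = 122.25, price P = 91.75.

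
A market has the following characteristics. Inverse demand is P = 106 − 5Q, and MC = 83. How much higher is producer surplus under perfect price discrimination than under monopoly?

Monopoly sets MR = MC: 106 − 10Q = 83 ⇒ Q = 2.3, P = 106 − 5·2.3 = 94.5.
PS = (94.5 − 83)·2.3 = 26.45.
Under first-degree price discrimination the firm charges each unit its demand price and produces up to where P = MC, i.e. Q = 4.6. Consumer surplus is zero; producer surplus equals total surplus.
PS = ½·(106 − 83)·4.6 = 52.9.
Change in producer surplus: 52.9 − 26.45 = 26.45.

PS rises by 26.45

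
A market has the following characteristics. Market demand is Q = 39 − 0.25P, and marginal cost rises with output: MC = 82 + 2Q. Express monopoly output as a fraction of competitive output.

Q_m/Q_c = 0.6

Inverting demand: P = 156 − 4Q.
Monopoly sets MR = MC: 156 − 8Q = 82 + 2Q ⇒ Q = 7.4, P = 156 − 4·7.4 = 126.4.
Competitive equilibrium sets price equal to marginal cost: 156 − 4Q = 82 + 2Q, so Q = 37/3 and P = 320/3.
Ratio Q_m/Q_c = 7.4/(37/3) = 0.6.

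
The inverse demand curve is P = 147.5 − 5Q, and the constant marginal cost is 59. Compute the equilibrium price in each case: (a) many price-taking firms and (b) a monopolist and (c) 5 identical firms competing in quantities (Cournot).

Under competition P = MC = 59, so Q = (147.5 − 59)/5 = 17.7.
The monopolist equates marginal revenue to marginal cost: 147.5 − 10Q = 59, so Q = 8.85. From demand, P = 103.25.
Cournot with 5 identical firms: the symmetric best-response condition is 147.5 − 30q = 59. Each firm produces q = 2.95, total output Q = 14.75, price P = 73.75.

Competition: P = 59; Monopoly: P = 103.25; Cournot: P = 73.75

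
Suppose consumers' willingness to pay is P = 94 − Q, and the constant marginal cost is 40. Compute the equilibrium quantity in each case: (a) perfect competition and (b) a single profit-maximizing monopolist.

Competition: Q = 54; Monopoly: Q = 27

Competitive firms price at marginal cost: P = 40, giving Q = 54.
Monopoly sets MR = MC: 94 − 2Q = 40 ⇒ Q = 27, P = 94 − 27 = 67.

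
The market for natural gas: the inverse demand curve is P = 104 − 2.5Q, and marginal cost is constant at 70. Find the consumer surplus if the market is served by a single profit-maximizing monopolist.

The monopolist equates marginal revenue to marginal cost: 104 − 5Q = 70, so Q = 6.8. From demand, P = 87.
CS = ½·(104 − 87)·6.8 = 57.8.

CS = 57.8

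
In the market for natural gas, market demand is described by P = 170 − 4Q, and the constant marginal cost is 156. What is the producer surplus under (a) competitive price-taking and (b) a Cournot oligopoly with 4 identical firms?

Competitive firms price at marginal cost: P = 156, giving Q = 3.5.
PS = (156 − 156)·3.5 = 0.
In a 4-firm Cournot equilibrium, symmetry and the first-order condition give q = (170 − 156)/(20) = 0.7. So Q = 2.8 and P = 158.8.
PS = (158.8 − 156)·2.8 = 7.84.

Competition: PS = 0; Cournot: PS = 7.84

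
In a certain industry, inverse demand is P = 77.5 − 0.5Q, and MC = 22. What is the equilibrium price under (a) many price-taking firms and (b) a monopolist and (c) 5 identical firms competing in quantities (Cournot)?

Perfect competition: P = MC = 22, so 77.5 − 0.5Q = 22 and Q = 111.
The monopolist equates marginal revenue to marginal cost: 77.5 − Q = 22, so Q = 55.5. From demand, P = 49.75.
Cournot with 5 identical firms: the symmetric best-response condition is 77.5 − 3q = 22. Each firm produces q = 18.5, total output Q = 92.5, price P = 31.25.

Competition: P = 22; Monopoly: P = 49.75; Cournot: P = 31.25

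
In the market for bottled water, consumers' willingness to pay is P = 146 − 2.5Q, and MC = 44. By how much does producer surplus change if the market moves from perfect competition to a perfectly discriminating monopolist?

PS rises by 2080.8

Under competition P = MC = 44, so Q = (146 − 44)/2.5 = 40.8.
PS = (44 − 44)·40.8 = 0.
Under first-degree price discrimination the firm charges each unit its demand price and produces up to where P = MC, i.e. Q = 40.8. Consumer surplus is zero; producer surplus equals total surplus.
PS = ½·(146 − 44)·40.8 = 2080.8.
Change in producer surplus: 2080.8 − 0 = 2080.8.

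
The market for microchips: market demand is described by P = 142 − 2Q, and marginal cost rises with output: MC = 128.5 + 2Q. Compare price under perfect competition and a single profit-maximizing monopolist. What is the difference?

Price rises by 2.25

Under competition P = MC: 142 − 2Q = 128.5 + 2Q ⇒ Q = 3.375, P = 135.25.
Monopoly sets MR = MC: 142 − 4Q = 128.5 + 2Q ⇒ Q = 2.25, P = 142 − 2·2.25 = 137.5.
Change in price: 137.5 − 135.25 = 2.25.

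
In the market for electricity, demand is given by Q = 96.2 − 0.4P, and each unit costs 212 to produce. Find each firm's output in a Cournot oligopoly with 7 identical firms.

Inverting demand: P = 240.5 − 2.5Q.
In a 7-firm Cournot equilibrium, symmetry and the first-order condition give q = (240.5 − 212)/(20) = 1.425. So Q = 9.975 and P = 3449/16.

q_i = 1.425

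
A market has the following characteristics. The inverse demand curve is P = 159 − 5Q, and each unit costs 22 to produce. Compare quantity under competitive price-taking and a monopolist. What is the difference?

Under competition P = MC = 22, so Q = (159 − 22)/5 = 27.4.
A monopolist chooses Q where MR = MC. MR = 159 − 10Q; setting this equal to 22 gives Q = 13.7 and P = 90.5.
Change in quantity: 13.7 − 27.4 = −13.7.

Q falls by 13.7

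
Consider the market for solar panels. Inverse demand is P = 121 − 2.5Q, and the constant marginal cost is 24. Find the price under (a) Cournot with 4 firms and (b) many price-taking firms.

Cournot: P = 43.4; Competition: P = 24

With 4 symmetric Cournot firms, each firm's FOC gives 121 − 12.5q = 24, so q = 7.76, Q = 4·7.76 = 31.04, and P = 43.4.
Perfect competition: P = MC = 24, so 121 − 2.5Q = 24 and Q = 38.8.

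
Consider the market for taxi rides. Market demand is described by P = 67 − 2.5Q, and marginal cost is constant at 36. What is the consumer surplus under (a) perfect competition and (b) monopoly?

Competition: CS = 192.2; Monopoly: CS = 48.05

Competitive firms price at marginal cost: P = 36, giving Q = 12.4.
CS = ½·(67 − 36)·12.4 = 192.2.
Monopoly sets MR = MC: 67 − 5Q = 36 ⇒ Q = 6.2, P = 67 − 2.5·6.2 = 51.5.
CS = ½·(67 − 51.5)·6.2 = 48.05.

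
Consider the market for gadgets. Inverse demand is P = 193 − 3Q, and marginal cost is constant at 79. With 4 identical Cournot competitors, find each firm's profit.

With 4 symmetric Cournot firms, each firm's FOC gives 193 − 15q = 79, so q = 7.6, Q = 4·7.6 = 30.4, and P = 101.8.
Each firm's profit = (101.8 − 79)·7.6 = 173.28.

π_i = 173.28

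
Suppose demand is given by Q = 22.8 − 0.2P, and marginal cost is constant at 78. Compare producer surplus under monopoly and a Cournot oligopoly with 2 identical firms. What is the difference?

Inverting demand: P = 114 − 5Q.
Monopoly sets MR = MC: 114 − 10Q = 78 ⇒ Q = 3.6, P = 114 − 5·3.6 = 96.
PS = (96 − 78)·3.6 = 64.8.
In a 2-firm Cournot equilibrium, symmetry and the first-order condition give q = (114 − 78)/(15) = 2.4. So Q = 4.8 and P = 90.
PS = (90 − 78)·4.8 = 57.6.
Change in producer surplus: 57.6 − 64.8 = −7.2.

PS falls by 7.2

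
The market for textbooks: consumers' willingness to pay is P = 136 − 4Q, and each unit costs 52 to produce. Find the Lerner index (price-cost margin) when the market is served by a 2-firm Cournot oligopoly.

Lerner index = 0.35

In a 2-firm Cournot equilibrium, symmetry and the first-order condition give q = (136 − 52)/(12) = 7. So Q = 14 and P = 80.
Lerner index = (P − MC)/P = (80 − 52)/80 = 0.35.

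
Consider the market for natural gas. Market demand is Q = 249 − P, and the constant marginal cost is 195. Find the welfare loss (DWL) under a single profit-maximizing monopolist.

Inverting demand: P = 249 − Q.
Under competition P = MC = 195, so Q = (249 − 195)/1 = 54.
The monopolist equates marginal revenue to marginal cost: 249 − 2Q = 195, so Q = 27. From demand, P = 222.
DWL is the triangle between Q = 27 and Q = 54: ½·(54 − 27)·(222 − 195) = 364.5.

DWL = 364.5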